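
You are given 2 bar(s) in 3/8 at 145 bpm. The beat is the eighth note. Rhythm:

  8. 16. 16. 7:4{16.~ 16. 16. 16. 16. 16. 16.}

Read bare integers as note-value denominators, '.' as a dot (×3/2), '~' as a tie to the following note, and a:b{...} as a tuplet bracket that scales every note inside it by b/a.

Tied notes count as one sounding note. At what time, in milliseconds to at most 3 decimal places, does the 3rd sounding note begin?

1. 0.0ms @ 0 + 620.69ms (3/2)
2. 620.69ms @ 3/2 + 310.345ms (3/4)
3. 931.034ms @ 9/4 + 310.345ms (3/4)
4. 1241.379ms @ 3 + 354.68ms (6/7)
5. 1596.059ms @ 27/7 + 177.34ms (3/7)
6. 1773.399ms @ 30/7 + 177.34ms (3/7)
7. 1950.739ms @ 33/7 + 177.34ms (3/7)
8. 2128.079ms @ 36/7 + 177.34ms (3/7)
9. 2305.419ms @ 39/7 + 177.34ms (3/7)

note 3 onset = 9/4b = 931.034ms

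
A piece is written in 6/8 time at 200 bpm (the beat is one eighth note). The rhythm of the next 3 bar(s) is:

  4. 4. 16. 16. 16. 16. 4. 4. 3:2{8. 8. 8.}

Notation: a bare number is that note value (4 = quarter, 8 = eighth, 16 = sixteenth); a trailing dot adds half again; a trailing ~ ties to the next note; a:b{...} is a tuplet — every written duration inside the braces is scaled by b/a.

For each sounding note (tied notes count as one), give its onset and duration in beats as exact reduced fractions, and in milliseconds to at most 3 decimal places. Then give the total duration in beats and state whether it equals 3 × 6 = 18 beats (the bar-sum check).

1) 0.0ms=0b +900.0ms=3b
2) 900.0ms=3b +900.0ms=3b
3) 1800.0ms=6b +225.0ms=3/4b
4) 2025.0ms=27/4b +225.0ms=3/4b
5) 2250.0ms=15/2b +225.0ms=3/4b
6) 2475.0ms=33/4b +225.0ms=3/4b
7) 2700.0ms=9b +900.0ms=3b
8) 3600.0ms=12b +900.0ms=3b
9) 4500.0ms=15b +300.0ms=1b
10) 4800.0ms=16b +300.0ms=1b
11) 5100.0ms=17b +300.0ms=1b
Σ=18b of 18 (200bpm 6/8) — PASS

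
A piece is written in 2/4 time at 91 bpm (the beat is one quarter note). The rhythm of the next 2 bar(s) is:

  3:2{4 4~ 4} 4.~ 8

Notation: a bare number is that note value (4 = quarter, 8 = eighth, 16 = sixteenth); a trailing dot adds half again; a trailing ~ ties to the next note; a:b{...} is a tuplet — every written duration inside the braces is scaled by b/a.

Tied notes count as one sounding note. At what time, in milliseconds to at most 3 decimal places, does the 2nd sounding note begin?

1. 0.0ms @ 0 + 439.56ms (2/3)
2. 439.56ms @ 2/3 + 879.121ms (4/3)
3. 1318.681ms @ 2 + 1318.681ms (2)

note 2 onset = 2/3b = 439.56ms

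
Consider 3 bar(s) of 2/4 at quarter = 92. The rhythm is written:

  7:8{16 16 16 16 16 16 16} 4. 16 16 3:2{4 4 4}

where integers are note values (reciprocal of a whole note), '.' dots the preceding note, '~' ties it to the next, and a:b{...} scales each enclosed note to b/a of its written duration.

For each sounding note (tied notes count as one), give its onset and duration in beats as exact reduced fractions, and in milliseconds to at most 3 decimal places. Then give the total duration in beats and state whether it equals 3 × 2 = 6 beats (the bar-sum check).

1) 0.0ms=0b +186.335ms=2/7b
2) 186.335ms=2/7b +186.335ms=2/7b
3) 372.671ms=4/7b +186.335ms=2/7b
4) 559.006ms=6/7b +186.335ms=2/7b
5) 745.342ms=8/7b +186.335ms=2/7b
6) 931.677ms=10/7b +186.335ms=2/7b
7) 1118.012ms=12/7b +186.335ms=2/7b
8) 1304.348ms=2b +978.261ms=3/2b
9) 2282.609ms=7/2b +163.043ms=1/4b
10) 2445.652ms=15/4b +163.043ms=1/4b
11) 2608.696ms=4b +434.783ms=2/3b
12) 3043.478ms=14/3b +434.783ms=2/3b
13) 3478.261ms=16/3b +434.783ms=2/3b
Σ=6b of 6 (92bpm 2/4) — PASS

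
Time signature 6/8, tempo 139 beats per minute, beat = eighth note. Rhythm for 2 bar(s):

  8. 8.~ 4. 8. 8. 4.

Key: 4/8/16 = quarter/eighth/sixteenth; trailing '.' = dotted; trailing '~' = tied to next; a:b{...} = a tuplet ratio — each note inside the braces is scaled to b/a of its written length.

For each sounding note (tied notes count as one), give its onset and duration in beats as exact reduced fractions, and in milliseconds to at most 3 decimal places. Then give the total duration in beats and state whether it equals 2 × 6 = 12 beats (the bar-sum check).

1) 0.0ms=0b +647.482ms=3/2b
2) 647.482ms=3/2b +1942.446ms=9/2b
3) 2589.928ms=6b +647.482ms=3/2b
4) 3237.41ms=15/2b +647.482ms=3/2b
5) 3884.892ms=9b +1294.964ms=3b
Σ=12b of 12 (139bpm 6/8) — PASS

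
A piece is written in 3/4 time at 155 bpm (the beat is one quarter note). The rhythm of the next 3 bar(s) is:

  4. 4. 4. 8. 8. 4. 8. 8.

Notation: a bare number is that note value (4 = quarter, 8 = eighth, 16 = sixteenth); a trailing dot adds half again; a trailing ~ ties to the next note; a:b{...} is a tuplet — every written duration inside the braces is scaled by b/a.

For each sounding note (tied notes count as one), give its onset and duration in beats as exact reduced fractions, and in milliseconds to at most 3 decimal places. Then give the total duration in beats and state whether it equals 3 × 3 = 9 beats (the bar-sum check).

1) 0.0ms=0b +580.645ms=3/2b
2) 580.645ms=3/2b +580.645ms=3/2b
3) 1161.29ms=3b +580.645ms=3/2b
4) 1741.935ms=9/2b +290.323ms=3/4b
5) 2032.258ms=21/4b +290.323ms=3/4b
6) 2322.581ms=6b +580.645ms=3/2b
7) 2903.226ms=15/2b +290.323ms=3/4b
8) 3193.548ms=33/4b +290.323ms=3/4b
Σ=9b of 9 (155bpm 3/4) — PASS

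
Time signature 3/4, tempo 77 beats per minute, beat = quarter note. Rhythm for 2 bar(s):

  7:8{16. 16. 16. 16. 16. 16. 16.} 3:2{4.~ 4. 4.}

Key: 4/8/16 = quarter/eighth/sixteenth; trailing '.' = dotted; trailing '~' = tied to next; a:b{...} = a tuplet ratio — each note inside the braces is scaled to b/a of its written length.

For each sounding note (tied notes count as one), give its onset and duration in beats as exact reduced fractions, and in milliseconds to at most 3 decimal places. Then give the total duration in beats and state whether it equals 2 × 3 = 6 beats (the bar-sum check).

1) 0.0ms=0b +333.952ms=3/7b
2) 333.952ms=3/7b +333.952ms=3/7b
3) 667.904ms=6/7b +333.952ms=3/7b
4) 1001.855ms=9/7b +333.952ms=3/7b
5) 1335.807ms=12/7b +333.952ms=3/7b
6) 1669.759ms=15/7b +333.952ms=3/7b
7) 2003.711ms=18/7b +333.952ms=3/7b
8) 2337.662ms=3b +1558.442ms=2b
9) 3896.104ms=5b +779.221ms=1b
Σ=6b of 6 (77bpm 3/4) — PASS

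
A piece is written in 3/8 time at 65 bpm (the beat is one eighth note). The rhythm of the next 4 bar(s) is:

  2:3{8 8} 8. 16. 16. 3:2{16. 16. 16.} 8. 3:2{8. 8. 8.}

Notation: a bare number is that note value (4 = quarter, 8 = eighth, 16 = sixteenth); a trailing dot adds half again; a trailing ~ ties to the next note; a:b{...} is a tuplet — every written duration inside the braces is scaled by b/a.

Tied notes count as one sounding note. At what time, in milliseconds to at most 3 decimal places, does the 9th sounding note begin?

1. 0.0ms @ 0 + 1384.615ms (3/2)
2. 1384.615ms @ 3/2 + 1384.615ms (3/2)
3. 2769.231ms @ 3 + 1384.615ms (3/2)
4. 4153.846ms @ 9/2 + 692.308ms (3/4)
5. 4846.154ms @ 21/4 + 692.308ms (3/4)
6. 5538.462ms @ 6 + 461.538ms (1/2)
7. 6000.0ms @ 13/2 + 461.538ms (1/2)
8. 6461.538ms @ 7 + 461.538ms (1/2)
9. 6923.077ms @ 15/2 + 1384.615ms (3/2)
10. 8307.692ms @ 9 + 923.077ms (1)
11. 9230.769ms @ 10 + 923.077ms (1)
12. 10153.846ms @ 11 + 923.077ms (1)

note 9 onset = 15/2b = 6923.077ms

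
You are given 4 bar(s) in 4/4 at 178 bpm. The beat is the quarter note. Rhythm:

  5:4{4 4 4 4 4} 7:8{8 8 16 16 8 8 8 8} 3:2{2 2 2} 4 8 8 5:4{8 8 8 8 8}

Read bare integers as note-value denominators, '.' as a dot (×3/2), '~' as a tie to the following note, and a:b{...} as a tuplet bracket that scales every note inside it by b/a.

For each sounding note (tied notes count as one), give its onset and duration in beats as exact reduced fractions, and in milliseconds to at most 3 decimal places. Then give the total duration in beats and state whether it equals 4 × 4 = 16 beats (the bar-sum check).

1) 0.0ms=0b +269.663ms=4/5b
2) 269.663ms=4/5b +269.663ms=4/5b
3) 539.326ms=8/5b +269.663ms=4/5b
4) 808.989ms=12/5b +269.663ms=4/5b
5) 1078.652ms=16/5b +269.663ms=4/5b
6) 1348.315ms=4b +192.616ms=4/7b
7) 1540.931ms=32/7b +192.616ms=4/7b
8) 1733.547ms=36/7b +96.308ms=2/7b
9) 1829.856ms=38/7b +96.308ms=2/7b
10) 1926.164ms=40/7b +192.616ms=4/7b
11) 2118.78ms=44/7b +192.616ms=4/7b
12) 2311.396ms=48/7b +192.616ms=4/7b
13) 2504.013ms=52/7b +192.616ms=4/7b
14) 2696.629ms=8b +449.438ms=4/3b
15) 3146.067ms=28/3b +449.438ms=4/3b
16) 3595.506ms=32/3b +449.438ms=4/3b
17) 4044.944ms=12b +337.079ms=1b
18) 4382.022ms=13b +168.539ms=1/2b
19) 4550.562ms=27/2b +168.539ms=1/2b
20) 4719.101ms=14b +134.831ms=2/5b
21) 4853.933ms=72/5b +134.831ms=2/5b
22) 4988.764ms=74/5b +134.831ms=2/5b
23) 5123.596ms=76/5b +134.831ms=2/5b
24) 5258.427ms=78/5b +134.831ms=2/5b
Σ=16b of 16 (178bpm 4/4) — PASS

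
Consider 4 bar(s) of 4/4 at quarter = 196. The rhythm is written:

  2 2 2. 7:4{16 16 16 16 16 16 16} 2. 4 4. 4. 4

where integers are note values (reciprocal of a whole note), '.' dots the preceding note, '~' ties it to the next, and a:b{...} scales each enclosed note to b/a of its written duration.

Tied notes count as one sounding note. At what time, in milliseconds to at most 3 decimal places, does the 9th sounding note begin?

1. 0.0ms @ 0 + 612.245ms (2)
2. 612.245ms @ 2 + 612.245ms (2)
3. 1224.49ms @ 4 + 918.367ms (3)
4. 2142.857ms @ 7 + 43.732ms (1/7)
5. 2186.589ms @ 50/7 + 43.732ms (1/7)
6. 2230.321ms @ 51/7 + 43.732ms (1/7)
7. 2274.052ms @ 52/7 + 43.732ms (1/7)
8. 2317.784ms @ 53/7 + 43.732ms (1/7)
9. 2361.516ms @ 54/7 + 43.732ms (1/7)
10. 2405.248ms @ 55/7 + 43.732ms (1/7)
11. 2448.98ms @ 8 + 918.367ms (3)
12. 3367.347ms @ 11 + 306.122ms (1)
13. 3673.469ms @ 12 + 459.184ms (3/2)
14. 4132.653ms @ 27/2 + 459.184ms (3/2)
15. 4591.837ms @ 15 + 306.122ms (1)

note 9 onset = 54/7b = 2361.516ms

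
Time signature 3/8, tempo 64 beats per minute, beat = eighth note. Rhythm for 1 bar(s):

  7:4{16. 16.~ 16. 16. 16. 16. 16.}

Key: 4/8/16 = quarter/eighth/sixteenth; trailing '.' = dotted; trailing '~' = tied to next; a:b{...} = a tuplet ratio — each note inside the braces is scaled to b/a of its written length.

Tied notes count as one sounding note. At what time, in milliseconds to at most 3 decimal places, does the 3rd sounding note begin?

note 3 onset = 9/7b = 1205.357ms

1. 0.0ms @ 0 + 401.786ms (3/7)
2. 401.786ms @ 3/7 + 803.571ms (6/7)
3. 1205.357ms @ 9/7 + 401.786ms (3/7)
4. 1607.143ms @ 12/7 + 401.786ms (3/7)
5. 2008.929ms @ 15/7 + 401.786ms (3/7)
6. 2410.714ms @ 18/7 + 401.786ms (3/7)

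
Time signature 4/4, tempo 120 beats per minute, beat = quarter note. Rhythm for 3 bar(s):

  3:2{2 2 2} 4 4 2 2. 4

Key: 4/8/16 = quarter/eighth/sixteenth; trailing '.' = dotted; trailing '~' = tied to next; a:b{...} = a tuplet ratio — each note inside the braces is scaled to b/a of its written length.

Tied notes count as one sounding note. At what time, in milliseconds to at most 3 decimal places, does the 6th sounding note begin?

1. 0.0ms @ 0 + 666.667ms (4/3)
2. 666.667ms @ 4/3 + 666.667ms (4/3)
3. 1333.333ms @ 8/3 + 666.667ms (4/3)
4. 2000.0ms @ 4 + 500.0ms (1)
5. 2500.0ms @ 5 + 500.0ms (1)
6. 3000.0ms @ 6 + 1000.0ms (2)
7. 4000.0ms @ 8 + 1500.0ms (3)
8. 5500.0ms @ 11 + 500.0ms (1)

note 6 onset = 6b = 3000.0ms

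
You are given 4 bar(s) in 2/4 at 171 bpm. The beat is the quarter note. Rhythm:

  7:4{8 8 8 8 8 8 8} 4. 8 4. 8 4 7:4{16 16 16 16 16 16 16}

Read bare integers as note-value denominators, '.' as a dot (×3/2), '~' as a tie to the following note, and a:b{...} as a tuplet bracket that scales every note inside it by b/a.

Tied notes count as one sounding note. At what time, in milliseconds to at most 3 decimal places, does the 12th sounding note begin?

note 12 onset = 6b = 2105.263ms

1. 0.0ms @ 0 + 100.251ms (2/7)
2. 100.251ms @ 2/7 + 100.251ms (2/7)
3. 200.501ms @ 4/7 + 100.251ms (2/7)
4. 300.752ms @ 6/7 + 100.251ms (2/7)
5. 401.003ms @ 8/7 + 100.251ms (2/7)
6. 501.253ms @ 10/7 + 100.251ms (2/7)
7. 601.504ms @ 12/7 + 100.251ms (2/7)
8. 701.754ms @ 2 + 526.316ms (3/2)
9. 1228.07ms @ 7/2 + 175.439ms (1/2)
10. 1403.509ms @ 4 + 526.316ms (3/2)
11. 1929.825ms @ 11/2 + 175.439ms (1/2)
12. 2105.263ms @ 6 + 350.877ms (1)
13. 2456.14ms @ 7 + 50.125ms (1/7)
14. 2506.266ms @ 50/7 + 50.125ms (1/7)
15. 2556.391ms @ 51/7 + 50.125ms (1/7)
16. 2606.516ms @ 52/7 + 50.125ms (1/7)
17. 2656.642ms @ 53/7 + 50.125ms (1/7)
18. 2706.767ms @ 54/7 + 50.125ms (1/7)
19. 2756.892ms @ 55/7 + 50.125ms (1/7)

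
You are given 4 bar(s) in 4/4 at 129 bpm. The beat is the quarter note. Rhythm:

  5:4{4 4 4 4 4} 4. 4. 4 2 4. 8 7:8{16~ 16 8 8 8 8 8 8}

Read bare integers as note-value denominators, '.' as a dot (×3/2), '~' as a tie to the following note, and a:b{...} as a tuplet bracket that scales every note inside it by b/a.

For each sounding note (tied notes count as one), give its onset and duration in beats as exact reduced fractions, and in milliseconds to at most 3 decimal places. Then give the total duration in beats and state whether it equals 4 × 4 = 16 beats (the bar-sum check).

1) 0.0ms=0b +372.093ms=4/5b
2) 372.093ms=4/5b +372.093ms=4/5b
3) 744.186ms=8/5b +372.093ms=4/5b
4) 1116.279ms=12/5b +372.093ms=4/5b
5) 1488.372ms=16/5b +372.093ms=4/5b
6) 1860.465ms=4b +697.674ms=3/2b
7) 2558.14ms=11/2b +697.674ms=3/2b
8) 3255.814ms=7b +465.116ms=1b
9) 3720.93ms=8b +930.233ms=2b
10) 4651.163ms=10b +697.674ms=3/2b
11) 5348.837ms=23/2b +232.558ms=1/2b
12) 5581.395ms=12b +265.781ms=4/7b
13) 5847.176ms=88/7b +265.781ms=4/7b
14) 6112.957ms=92/7b +265.781ms=4/7b
15) 6378.738ms=96/7b +265.781ms=4/7b
16) 6644.518ms=100/7b +265.781ms=4/7b
17) 6910.299ms=104/7b +265.781ms=4/7b
18) 7176.08ms=108/7b +265.781ms=4/7b
Σ=16b of 16 (129bpm 4/4) — PASS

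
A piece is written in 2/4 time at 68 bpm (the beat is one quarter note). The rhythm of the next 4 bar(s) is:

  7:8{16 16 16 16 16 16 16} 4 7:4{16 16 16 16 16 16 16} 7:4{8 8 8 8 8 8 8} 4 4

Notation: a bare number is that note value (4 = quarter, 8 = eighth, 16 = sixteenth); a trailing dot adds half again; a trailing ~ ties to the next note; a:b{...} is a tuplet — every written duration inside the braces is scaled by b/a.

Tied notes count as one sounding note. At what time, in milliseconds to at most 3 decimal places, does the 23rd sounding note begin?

note 23 onset = 6b = 5294.118ms

1. 0.0ms @ 0 + 252.101ms (2/7)
2. 252.101ms @ 2/7 + 252.101ms (2/7)
3. 504.202ms @ 4/7 + 252.101ms (2/7)
4. 756.303ms @ 6/7 + 252.101ms (2/7)
5. 1008.403ms @ 8/7 + 252.101ms (2/7)
6. 1260.504ms @ 10/7 + 252.101ms (2/7)
7. 1512.605ms @ 12/7 + 252.101ms (2/7)
8. 1764.706ms @ 2 + 882.353ms (1)
9. 2647.059ms @ 3 + 126.05ms (1/7)
10. 2773.109ms @ 22/7 + 126.05ms (1/7)
11. 2899.16ms @ 23/7 + 126.05ms (1/7)
12. 3025.21ms @ 24/7 + 126.05ms (1/7)
13. 3151.261ms @ 25/7 + 126.05ms (1/7)
14. 3277.311ms @ 26/7 + 126.05ms (1/7)
15. 3403.361ms @ 27/7 + 126.05ms (1/7)
16. 3529.412ms @ 4 + 252.101ms (2/7)
17. 3781.513ms @ 30/7 + 252.101ms (2/7)
18. 4033.613ms @ 32/7 + 252.101ms (2/7)
19. 4285.714ms @ 34/7 + 252.101ms (2/7)
20. 4537.815ms @ 36/7 + 252.101ms (2/7)
21. 4789.916ms @ 38/7 + 252.101ms (2/7)
22. 5042.017ms @ 40/7 + 252.101ms (2/7)
23. 5294.118ms @ 6 + 882.353ms (1)
24. 6176.471ms @ 7 + 882.353ms (1)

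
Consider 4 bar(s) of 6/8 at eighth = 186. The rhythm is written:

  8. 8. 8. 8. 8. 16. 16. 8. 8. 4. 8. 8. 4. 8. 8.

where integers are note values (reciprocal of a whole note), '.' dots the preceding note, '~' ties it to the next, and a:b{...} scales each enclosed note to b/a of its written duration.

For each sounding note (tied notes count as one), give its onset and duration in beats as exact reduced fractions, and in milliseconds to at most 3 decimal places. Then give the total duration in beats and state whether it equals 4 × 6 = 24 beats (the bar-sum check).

1) 0.0ms=0b +483.871ms=3/2b
2) 483.871ms=3/2b +483.871ms=3/2b
3) 967.742ms=3b +483.871ms=3/2b
4) 1451.613ms=9/2b +483.871ms=3/2b
5) 1935.484ms=6b +483.871ms=3/2b
6) 2419.355ms=15/2b +241.935ms=3/4b
7) 2661.29ms=33/4b +241.935ms=3/4b
8) 2903.226ms=9b +483.871ms=3/2b
9) 3387.097ms=21/2b +483.871ms=3/2b
10) 3870.968ms=12b +967.742ms=3b
11) 4838.71ms=15b +483.871ms=3/2b
12) 5322.581ms=33/2b +483.871ms=3/2b
13) 5806.452ms=18b +967.742ms=3b
14) 6774.194ms=21b +483.871ms=3/2b
15) 7258.065ms=45/2b +483.871ms=3/2b
Σ=24b of 24 (186bpm 6/8) — PASS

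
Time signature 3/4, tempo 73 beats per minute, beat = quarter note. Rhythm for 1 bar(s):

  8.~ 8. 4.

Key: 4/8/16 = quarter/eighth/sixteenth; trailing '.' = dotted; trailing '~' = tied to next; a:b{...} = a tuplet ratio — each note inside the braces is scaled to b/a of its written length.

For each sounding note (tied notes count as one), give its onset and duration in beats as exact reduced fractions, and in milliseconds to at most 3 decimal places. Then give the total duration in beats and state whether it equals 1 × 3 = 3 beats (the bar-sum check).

1) 0.0ms=0b +1232.877ms=3/2b
2) 1232.877ms=3/2b +1232.877ms=3/2b
Σ=3b of 3 (73bpm 3/4) — PASS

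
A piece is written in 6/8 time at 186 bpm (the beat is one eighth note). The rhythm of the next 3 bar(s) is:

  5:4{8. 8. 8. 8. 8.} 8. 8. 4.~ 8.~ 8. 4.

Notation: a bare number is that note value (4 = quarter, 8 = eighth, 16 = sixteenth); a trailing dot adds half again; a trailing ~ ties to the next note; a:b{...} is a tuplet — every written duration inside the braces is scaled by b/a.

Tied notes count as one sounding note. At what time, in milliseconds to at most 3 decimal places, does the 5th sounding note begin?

note 5 onset = 24/5b = 1548.387ms

1. 0.0ms @ 0 + 387.097ms (6/5)
2. 387.097ms @ 6/5 + 387.097ms (6/5)
3. 774.194ms @ 12/5 + 387.097ms (6/5)
4. 1161.29ms @ 18/5 + 387.097ms (6/5)
5. 1548.387ms @ 24/5 + 387.097ms (6/5)
6. 1935.484ms @ 6 + 483.871ms (3/2)
7. 2419.355ms @ 15/2 + 483.871ms (3/2)
8. 2903.226ms @ 9 + 1935.484ms (6)
9. 4838.71ms @ 15 + 967.742ms (3)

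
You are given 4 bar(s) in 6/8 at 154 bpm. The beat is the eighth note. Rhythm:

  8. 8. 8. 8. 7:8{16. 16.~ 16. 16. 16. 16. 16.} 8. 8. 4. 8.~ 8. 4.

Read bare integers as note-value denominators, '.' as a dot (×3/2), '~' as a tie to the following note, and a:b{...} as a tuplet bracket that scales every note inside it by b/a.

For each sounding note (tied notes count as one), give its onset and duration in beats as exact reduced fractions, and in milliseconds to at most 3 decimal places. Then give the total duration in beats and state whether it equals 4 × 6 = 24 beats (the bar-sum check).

1) 0.0ms=0b +584.416ms=3/2b
2) 584.416ms=3/2b +584.416ms=3/2b
3) 1168.831ms=3b +584.416ms=3/2b
4) 1753.247ms=9/2b +584.416ms=3/2b
5) 2337.662ms=6b +333.952ms=6/7b
6) 2671.614ms=48/7b +667.904ms=12/7b
7) 3339.518ms=60/7b +333.952ms=6/7b
8) 3673.469ms=66/7b +333.952ms=6/7b
9) 4007.421ms=72/7b +333.952ms=6/7b
10) 4341.373ms=78/7b +333.952ms=6/7b
11) 4675.325ms=12b +584.416ms=3/2b
12) 5259.74ms=27/2b +584.416ms=3/2b
13) 5844.156ms=15b +1168.831ms=3b
14) 7012.987ms=18b +1168.831ms=3b
15) 8181.818ms=21b +1168.831ms=3b
Σ=24b of 24 (154bpm 6/8) — PASS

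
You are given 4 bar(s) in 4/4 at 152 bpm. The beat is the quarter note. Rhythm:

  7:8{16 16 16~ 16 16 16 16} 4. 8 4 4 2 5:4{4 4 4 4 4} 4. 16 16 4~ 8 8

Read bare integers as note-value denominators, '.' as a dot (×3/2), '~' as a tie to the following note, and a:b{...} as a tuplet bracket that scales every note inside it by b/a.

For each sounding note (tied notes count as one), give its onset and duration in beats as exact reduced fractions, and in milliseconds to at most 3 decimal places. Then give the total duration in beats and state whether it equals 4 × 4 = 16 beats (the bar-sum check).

1) 0.0ms=0b +112.782ms=2/7b
2) 112.782ms=2/7b +112.782ms=2/7b
3) 225.564ms=4/7b +225.564ms=4/7b
4) 451.128ms=8/7b +112.782ms=2/7b
5) 563.91ms=10/7b +112.782ms=2/7b
6) 676.692ms=12/7b +112.782ms=2/7b
7) 789.474ms=2b +592.105ms=3/2b
8) 1381.579ms=7/2b +197.368ms=1/2b
9) 1578.947ms=4b +394.737ms=1b
10) 1973.684ms=5b +394.737ms=1b
11) 2368.421ms=6b +789.474ms=2b
12) 3157.895ms=8b +315.789ms=4/5b
13) 3473.684ms=44/5b +315.789ms=4/5b
14) 3789.474ms=48/5b +315.789ms=4/5b
15) 4105.263ms=52/5b +315.789ms=4/5b
16) 4421.053ms=56/5b +315.789ms=4/5b
17) 4736.842ms=12b +592.105ms=3/2b
18) 5328.947ms=27/2b +98.684ms=1/4b
19) 5427.632ms=55/4b +98.684ms=1/4b
20) 5526.316ms=14b +592.105ms=3/2b
21) 6118.421ms=31/2b +197.368ms=1/2b
Σ=16b of 16 (152bpm 4/4) — PASS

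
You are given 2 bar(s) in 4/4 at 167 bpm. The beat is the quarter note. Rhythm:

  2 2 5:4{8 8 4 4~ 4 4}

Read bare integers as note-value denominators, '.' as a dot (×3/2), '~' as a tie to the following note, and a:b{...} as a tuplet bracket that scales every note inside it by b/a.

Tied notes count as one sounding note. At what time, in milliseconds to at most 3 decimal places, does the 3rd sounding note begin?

1. 0.0ms @ 0 + 718.563ms (2)
2. 718.563ms @ 2 + 718.563ms (2)
3. 1437.126ms @ 4 + 143.713ms (2/5)
4. 1580.838ms @ 22/5 + 143.713ms (2/5)
5. 1724.551ms @ 24/5 + 287.425ms (4/5)
6. 2011.976ms @ 28/5 + 574.85ms (8/5)
7. 2586.826ms @ 36/5 + 287.425ms (4/5)

note 3 onset = 4b = 1437.126ms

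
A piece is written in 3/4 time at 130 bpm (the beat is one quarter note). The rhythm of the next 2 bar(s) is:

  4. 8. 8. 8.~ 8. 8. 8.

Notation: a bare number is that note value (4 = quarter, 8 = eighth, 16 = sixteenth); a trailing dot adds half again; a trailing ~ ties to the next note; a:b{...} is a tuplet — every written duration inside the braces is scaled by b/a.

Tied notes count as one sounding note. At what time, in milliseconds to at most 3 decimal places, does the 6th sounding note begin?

1. 0.0ms @ 0 + 692.308ms (3/2)
2. 692.308ms @ 3/2 + 346.154ms (3/4)
3. 1038.462ms @ 9/4 + 346.154ms (3/4)
4. 1384.615ms @ 3 + 692.308ms (3/2)
5. 2076.923ms @ 9/2 + 346.154ms (3/4)
6. 2423.077ms @ 21/4 + 346.154ms (3/4)

note 6 onset = 21/4b = 2423.077ms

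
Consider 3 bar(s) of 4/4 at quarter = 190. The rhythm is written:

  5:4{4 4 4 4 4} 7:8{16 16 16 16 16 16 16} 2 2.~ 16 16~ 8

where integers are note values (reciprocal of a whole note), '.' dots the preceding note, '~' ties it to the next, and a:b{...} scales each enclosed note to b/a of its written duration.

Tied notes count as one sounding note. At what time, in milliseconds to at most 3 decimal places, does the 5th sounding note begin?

1. 0.0ms @ 0 + 252.632ms (4/5)
2. 252.632ms @ 4/5 + 252.632ms (4/5)
3. 505.263ms @ 8/5 + 252.632ms (4/5)
4. 757.895ms @ 12/5 + 252.632ms (4/5)
5. 1010.526ms @ 16/5 + 252.632ms (4/5)
6. 1263.158ms @ 4 + 90.226ms (2/7)
7. 1353.383ms @ 30/7 + 90.226ms (2/7)
8. 1443.609ms @ 32/7 + 90.226ms (2/7)
9. 1533.835ms @ 34/7 + 90.226ms (2/7)
10. 1624.06ms @ 36/7 + 90.226ms (2/7)
11. 1714.286ms @ 38/7 + 90.226ms (2/7)
12. 1804.511ms @ 40/7 + 90.226ms (2/7)
13. 1894.737ms @ 6 + 631.579ms (2)
14. 2526.316ms @ 8 + 1026.316ms (13/4)
15. 3552.632ms @ 45/4 + 236.842ms (3/4)

note 5 onset = 16/5b = 1010.526ms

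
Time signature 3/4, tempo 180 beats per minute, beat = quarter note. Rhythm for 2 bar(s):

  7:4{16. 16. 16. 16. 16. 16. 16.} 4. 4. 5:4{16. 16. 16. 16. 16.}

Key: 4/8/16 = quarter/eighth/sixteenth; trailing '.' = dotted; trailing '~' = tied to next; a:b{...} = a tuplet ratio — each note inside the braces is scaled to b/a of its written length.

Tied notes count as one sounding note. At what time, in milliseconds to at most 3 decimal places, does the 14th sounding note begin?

note 14 onset = 57/10b = 1900.0ms

1. 0.0ms @ 0 + 71.429ms (3/14)
2. 71.429ms @ 3/14 + 71.429ms (3/14)
3. 142.857ms @ 3/7 + 71.429ms (3/14)
4. 214.286ms @ 9/14 + 71.429ms (3/14)
5. 285.714ms @ 6/7 + 71.429ms (3/14)
6. 357.143ms @ 15/14 + 71.429ms (3/14)
7. 428.571ms @ 9/7 + 71.429ms (3/14)
8. 500.0ms @ 3/2 + 500.0ms (3/2)
9. 1000.0ms @ 3 + 500.0ms (3/2)
10. 1500.0ms @ 9/2 + 100.0ms (3/10)
11. 1600.0ms @ 24/5 + 100.0ms (3/10)
12. 1700.0ms @ 51/10 + 100.0ms (3/10)
13. 1800.0ms @ 27/5 + 100.0ms (3/10)
14. 1900.0ms @ 57/10 + 100.0ms (3/10)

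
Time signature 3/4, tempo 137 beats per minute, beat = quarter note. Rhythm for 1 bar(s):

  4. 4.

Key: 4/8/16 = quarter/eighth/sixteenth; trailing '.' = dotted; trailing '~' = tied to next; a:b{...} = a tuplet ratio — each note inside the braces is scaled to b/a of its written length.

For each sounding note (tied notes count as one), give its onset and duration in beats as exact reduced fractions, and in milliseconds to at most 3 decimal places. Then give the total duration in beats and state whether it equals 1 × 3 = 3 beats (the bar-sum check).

1) 0.0ms=0b +656.934ms=3/2b
2) 656.934ms=3/2b +656.934ms=3/2b
Σ=3b of 3 (137bpm 3/4) — PASS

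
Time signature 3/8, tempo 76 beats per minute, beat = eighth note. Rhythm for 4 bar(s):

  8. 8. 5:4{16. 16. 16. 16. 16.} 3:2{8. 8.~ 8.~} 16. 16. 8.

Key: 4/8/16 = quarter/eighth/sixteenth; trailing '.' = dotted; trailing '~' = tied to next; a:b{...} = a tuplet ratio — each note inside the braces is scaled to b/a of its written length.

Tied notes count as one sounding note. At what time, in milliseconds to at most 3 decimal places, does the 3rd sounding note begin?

1. 0.0ms @ 0 + 1184.211ms (3/2)
2. 1184.211ms @ 3/2 + 1184.211ms (3/2)
3. 2368.421ms @ 3 + 473.684ms (3/5)
4. 2842.105ms @ 18/5 + 473.684ms (3/5)
5. 3315.789ms @ 21/5 + 473.684ms (3/5)
6. 3789.474ms @ 24/5 + 473.684ms (3/5)
7. 4263.158ms @ 27/5 + 473.684ms (3/5)
8. 4736.842ms @ 6 + 789.474ms (1)
9. 5526.316ms @ 7 + 2171.053ms (11/4)
10. 7697.368ms @ 39/4 + 592.105ms (3/4)
11. 8289.474ms @ 21/2 + 1184.211ms (3/2)

note 3 onset = 3b = 2368.421ms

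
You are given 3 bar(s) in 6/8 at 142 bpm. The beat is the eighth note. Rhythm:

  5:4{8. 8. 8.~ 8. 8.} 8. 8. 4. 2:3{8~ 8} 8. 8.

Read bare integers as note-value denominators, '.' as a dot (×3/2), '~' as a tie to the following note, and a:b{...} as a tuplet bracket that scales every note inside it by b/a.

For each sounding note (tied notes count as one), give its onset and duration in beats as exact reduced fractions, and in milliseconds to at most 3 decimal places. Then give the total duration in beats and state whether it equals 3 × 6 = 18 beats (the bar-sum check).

1) 0.0ms=0b +507.042ms=6/5b
2) 507.042ms=6/5b +507.042ms=6/5b
3) 1014.085ms=12/5b +1014.085ms=12/5b
4) 2028.169ms=24/5b +507.042ms=6/5b
5) 2535.211ms=6b +633.803ms=3/2b
6) 3169.014ms=15/2b +633.803ms=3/2b
7) 3802.817ms=9b +1267.606ms=3b
8) 5070.423ms=12b +1267.606ms=3b
9) 6338.028ms=15b +633.803ms=3/2b
10) 6971.831ms=33/2b +633.803ms=3/2b
Σ=18b of 18 (142bpm 6/8) — PASS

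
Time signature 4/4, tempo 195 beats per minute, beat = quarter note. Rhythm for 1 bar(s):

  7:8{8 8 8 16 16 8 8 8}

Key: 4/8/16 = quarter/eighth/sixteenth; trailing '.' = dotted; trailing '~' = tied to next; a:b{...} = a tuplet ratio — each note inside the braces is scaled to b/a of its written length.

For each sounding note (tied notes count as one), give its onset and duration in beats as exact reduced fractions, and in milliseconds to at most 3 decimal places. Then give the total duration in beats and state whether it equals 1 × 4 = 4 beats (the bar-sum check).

1) 0.0ms=0b +175.824ms=4/7b
2) 175.824ms=4/7b +175.824ms=4/7b
3) 351.648ms=8/7b +175.824ms=4/7b
4) 527.473ms=12/7b +87.912ms=2/7b
5) 615.385ms=2b +87.912ms=2/7b
6) 703.297ms=16/7b +175.824ms=4/7b
7) 879.121ms=20/7b +175.824ms=4/7b
8) 1054.945ms=24/7b +175.824ms=4/7b
Σ=4b of 4 (195bpm 4/4) — PASS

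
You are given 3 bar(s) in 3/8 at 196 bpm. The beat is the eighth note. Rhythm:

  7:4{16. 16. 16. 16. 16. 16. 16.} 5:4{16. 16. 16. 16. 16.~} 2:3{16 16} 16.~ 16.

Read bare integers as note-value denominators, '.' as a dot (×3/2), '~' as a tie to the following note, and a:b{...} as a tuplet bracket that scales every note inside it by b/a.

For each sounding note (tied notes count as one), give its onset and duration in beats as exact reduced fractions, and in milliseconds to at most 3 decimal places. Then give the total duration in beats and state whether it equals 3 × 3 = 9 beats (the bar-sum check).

1) 0.0ms=0b +131.195ms=3/7b
2) 131.195ms=3/7b +131.195ms=3/7b
3) 262.391ms=6/7b +131.195ms=3/7b
4) 393.586ms=9/7b +131.195ms=3/7b
5) 524.781ms=12/7b +131.195ms=3/7b
6) 655.977ms=15/7b +131.195ms=3/7b
7) 787.172ms=18/7b +131.195ms=3/7b
8) 918.367ms=3b +183.673ms=3/5b
9) 1102.041ms=18/5b +183.673ms=3/5b
10) 1285.714ms=21/5b +183.673ms=3/5b
11) 1469.388ms=24/5b +183.673ms=3/5b
12) 1653.061ms=27/5b +413.265ms=27/20b
13) 2066.327ms=27/4b +229.592ms=3/4b
14) 2295.918ms=15/2b +459.184ms=3/2b
Σ=9b of 9 (196bpm 3/8) — PASS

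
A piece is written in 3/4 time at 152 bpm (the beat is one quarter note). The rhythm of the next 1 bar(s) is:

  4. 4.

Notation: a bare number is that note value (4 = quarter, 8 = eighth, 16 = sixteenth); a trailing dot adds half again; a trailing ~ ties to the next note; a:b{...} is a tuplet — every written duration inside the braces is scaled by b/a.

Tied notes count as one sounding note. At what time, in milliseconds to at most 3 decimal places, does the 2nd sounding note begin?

note 2 onset = 3/2b = 592.105ms

1. 0.0ms @ 0 + 592.105ms (3/2)
2. 592.105ms @ 3/2 + 592.105ms (3/2)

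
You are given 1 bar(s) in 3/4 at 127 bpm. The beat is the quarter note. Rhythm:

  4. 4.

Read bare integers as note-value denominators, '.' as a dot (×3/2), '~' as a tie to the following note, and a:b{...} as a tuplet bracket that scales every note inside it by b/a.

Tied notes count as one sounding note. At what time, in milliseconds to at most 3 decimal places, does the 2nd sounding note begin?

note 2 onset = 3/2b = 708.661ms

1. 0.0ms @ 0 + 708.661ms (3/2)
2. 708.661ms @ 3/2 + 708.661ms (3/2)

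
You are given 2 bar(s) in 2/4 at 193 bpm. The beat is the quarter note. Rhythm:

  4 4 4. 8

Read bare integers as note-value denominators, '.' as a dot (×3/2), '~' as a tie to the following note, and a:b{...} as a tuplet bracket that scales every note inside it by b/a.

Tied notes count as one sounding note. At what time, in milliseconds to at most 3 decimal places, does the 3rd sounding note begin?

1. 0.0ms @ 0 + 310.881ms (1)
2. 310.881ms @ 1 + 310.881ms (1)
3. 621.762ms @ 2 + 466.321ms (3/2)
4. 1088.083ms @ 7/2 + 155.44ms (1/2)

note 3 onset = 2b = 621.762ms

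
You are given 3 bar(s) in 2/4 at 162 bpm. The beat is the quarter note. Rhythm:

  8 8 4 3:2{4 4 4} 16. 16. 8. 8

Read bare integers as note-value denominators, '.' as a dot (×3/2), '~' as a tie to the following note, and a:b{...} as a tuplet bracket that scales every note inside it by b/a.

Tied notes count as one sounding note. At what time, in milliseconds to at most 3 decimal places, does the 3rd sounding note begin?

1. 0.0ms @ 0 + 185.185ms (1/2)
2. 185.185ms @ 1/2 + 185.185ms (1/2)
3. 370.37ms @ 1 + 370.37ms (1)
4. 740.741ms @ 2 + 246.914ms (2/3)
5. 987.654ms @ 8/3 + 246.914ms (2/3)
6. 1234.568ms @ 10/3 + 246.914ms (2/3)
7. 1481.481ms @ 4 + 138.889ms (3/8)
8. 1620.37ms @ 35/8 + 138.889ms (3/8)
9. 1759.259ms @ 19/4 + 277.778ms (3/4)
10. 2037.037ms @ 11/2 + 185.185ms (1/2)

note 3 onset = 1b = 370.37ms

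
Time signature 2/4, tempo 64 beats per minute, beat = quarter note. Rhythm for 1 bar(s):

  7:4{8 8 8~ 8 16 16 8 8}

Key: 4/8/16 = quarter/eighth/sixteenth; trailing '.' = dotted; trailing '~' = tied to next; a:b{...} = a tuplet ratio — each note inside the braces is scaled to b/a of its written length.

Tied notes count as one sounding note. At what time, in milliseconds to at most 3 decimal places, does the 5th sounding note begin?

note 5 onset = 9/7b = 1205.357ms

1. 0.0ms @ 0 + 267.857ms (2/7)
2. 267.857ms @ 2/7 + 267.857ms (2/7)
3. 535.714ms @ 4/7 + 535.714ms (4/7)
4. 1071.429ms @ 8/7 + 133.929ms (1/7)
5. 1205.357ms @ 9/7 + 133.929ms (1/7)
6. 1339.286ms @ 10/7 + 267.857ms (2/7)
7. 1607.143ms @ 12/7 + 267.857ms (2/7)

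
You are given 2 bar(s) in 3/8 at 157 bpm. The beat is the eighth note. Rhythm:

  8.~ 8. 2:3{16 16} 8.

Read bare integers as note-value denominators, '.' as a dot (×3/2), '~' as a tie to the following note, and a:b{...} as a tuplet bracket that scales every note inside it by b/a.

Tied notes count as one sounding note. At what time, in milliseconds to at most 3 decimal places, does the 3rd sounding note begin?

1. 0.0ms @ 0 + 1146.497ms (3)
2. 1146.497ms @ 3 + 286.624ms (3/4)
3. 1433.121ms @ 15/4 + 286.624ms (3/4)
4. 1719.745ms @ 9/2 + 573.248ms (3/2)

note 3 onset = 15/4b = 1433.121ms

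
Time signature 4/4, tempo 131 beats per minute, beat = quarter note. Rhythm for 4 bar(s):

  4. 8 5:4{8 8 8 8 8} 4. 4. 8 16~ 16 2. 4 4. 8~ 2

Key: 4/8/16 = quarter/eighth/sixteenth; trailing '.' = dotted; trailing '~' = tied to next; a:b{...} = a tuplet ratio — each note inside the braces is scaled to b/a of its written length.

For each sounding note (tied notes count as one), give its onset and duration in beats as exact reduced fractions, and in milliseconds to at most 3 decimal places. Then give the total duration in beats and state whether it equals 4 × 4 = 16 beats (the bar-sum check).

1) 0.0ms=0b +687.023ms=3/2b
2) 687.023ms=3/2b +229.008ms=1/2b
3) 916.031ms=2b +183.206ms=2/5b
4) 1099.237ms=12/5b +183.206ms=2/5b
5) 1282.443ms=14/5b +183.206ms=2/5b
6) 1465.649ms=16/5b +183.206ms=2/5b
7) 1648.855ms=18/5b +183.206ms=2/5b
8) 1832.061ms=4b +687.023ms=3/2b
9) 2519.084ms=11/2b +687.023ms=3/2b
10) 3206.107ms=7b +229.008ms=1/2b
11) 3435.115ms=15/2b +229.008ms=1/2b
12) 3664.122ms=8b +1374.046ms=3b
13) 5038.168ms=11b +458.015ms=1b
14) 5496.183ms=12b +687.023ms=3/2b
15) 6183.206ms=27/2b +1145.038ms=5/2b
Σ=16b of 16 (131bpm 4/4) — PASS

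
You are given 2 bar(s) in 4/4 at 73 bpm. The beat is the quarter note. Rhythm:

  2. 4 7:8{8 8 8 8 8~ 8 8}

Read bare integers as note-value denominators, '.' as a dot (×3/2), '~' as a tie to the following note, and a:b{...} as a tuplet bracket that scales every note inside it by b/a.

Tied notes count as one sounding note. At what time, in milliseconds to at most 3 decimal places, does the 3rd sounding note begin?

note 3 onset = 4b = 3287.671ms

1. 0.0ms @ 0 + 2465.753ms (3)
2. 2465.753ms @ 3 + 821.918ms (1)
3. 3287.671ms @ 4 + 469.667ms (4/7)
4. 3757.339ms @ 32/7 + 469.667ms (4/7)
5. 4227.006ms @ 36/7 + 469.667ms (4/7)
6. 4696.673ms @ 40/7 + 469.667ms (4/7)
7. 5166.341ms @ 44/7 + 939.335ms (8/7)
8. 6105.675ms @ 52/7 + 469.667ms (4/7)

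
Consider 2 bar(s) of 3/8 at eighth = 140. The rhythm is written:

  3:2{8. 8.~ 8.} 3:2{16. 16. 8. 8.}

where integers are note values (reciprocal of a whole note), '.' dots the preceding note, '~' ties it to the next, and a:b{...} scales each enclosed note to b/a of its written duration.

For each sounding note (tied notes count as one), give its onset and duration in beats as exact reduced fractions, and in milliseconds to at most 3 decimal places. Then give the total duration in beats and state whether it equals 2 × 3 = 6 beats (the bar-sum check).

1) 0.0ms=0b +428.571ms=1b
2) 428.571ms=1b +857.143ms=2b
3) 1285.714ms=3b +214.286ms=1/2b
4) 1500.0ms=7/2b +214.286ms=1/2b
5) 1714.286ms=4b +428.571ms=1b
6) 2142.857ms=5b +428.571ms=1b
Σ=6b of 6 (140bpm 3/8) — PASS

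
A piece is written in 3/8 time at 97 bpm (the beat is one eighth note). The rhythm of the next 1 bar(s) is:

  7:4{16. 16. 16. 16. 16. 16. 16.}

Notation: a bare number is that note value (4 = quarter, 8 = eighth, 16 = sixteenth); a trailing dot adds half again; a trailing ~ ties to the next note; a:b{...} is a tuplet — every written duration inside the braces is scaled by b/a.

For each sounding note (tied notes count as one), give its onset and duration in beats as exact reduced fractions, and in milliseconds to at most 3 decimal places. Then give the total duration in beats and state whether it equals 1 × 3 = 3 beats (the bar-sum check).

1) 0.0ms=0b +265.096ms=3/7b
2) 265.096ms=3/7b +265.096ms=3/7b
3) 530.191ms=6/7b +265.096ms=3/7b
4) 795.287ms=9/7b +265.096ms=3/7b
5) 1060.383ms=12/7b +265.096ms=3/7b
6) 1325.479ms=15/7b +265.096ms=3/7b
7) 1590.574ms=18/7b +265.096ms=3/7b
Σ=3b of 3 (97bpm 3/8) — PASS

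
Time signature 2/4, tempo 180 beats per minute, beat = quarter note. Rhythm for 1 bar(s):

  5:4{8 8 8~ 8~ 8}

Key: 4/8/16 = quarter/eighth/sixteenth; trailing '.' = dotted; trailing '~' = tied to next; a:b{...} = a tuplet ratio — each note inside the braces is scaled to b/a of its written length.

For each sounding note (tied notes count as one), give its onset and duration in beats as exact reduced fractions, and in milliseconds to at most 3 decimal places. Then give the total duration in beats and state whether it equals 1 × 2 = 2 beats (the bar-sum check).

1) 0.0ms=0b +133.333ms=2/5b
2) 133.333ms=2/5b +133.333ms=2/5b
3) 266.667ms=4/5b +400.0ms=6/5b
Σ=2b of 2 (180bpm 2/4) — PASS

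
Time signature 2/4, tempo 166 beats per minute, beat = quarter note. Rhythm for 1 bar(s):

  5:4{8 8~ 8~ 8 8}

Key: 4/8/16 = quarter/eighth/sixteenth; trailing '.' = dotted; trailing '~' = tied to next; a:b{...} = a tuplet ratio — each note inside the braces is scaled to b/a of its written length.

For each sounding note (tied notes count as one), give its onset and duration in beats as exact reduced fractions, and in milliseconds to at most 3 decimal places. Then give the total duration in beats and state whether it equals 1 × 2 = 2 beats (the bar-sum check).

1) 0.0ms=0b +144.578ms=2/5b
2) 144.578ms=2/5b +433.735ms=6/5b
3) 578.313ms=8/5b +144.578ms=2/5b
Σ=2b of 2 (166bpm 2/4) — PASS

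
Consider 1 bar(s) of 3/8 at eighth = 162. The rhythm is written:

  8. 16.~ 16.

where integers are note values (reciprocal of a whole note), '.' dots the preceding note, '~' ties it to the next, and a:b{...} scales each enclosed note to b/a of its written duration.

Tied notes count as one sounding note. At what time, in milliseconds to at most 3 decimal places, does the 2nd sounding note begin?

1. 0.0ms @ 0 + 555.556ms (3/2)
2. 555.556ms @ 3/2 + 555.556ms (3/2)

note 2 onset = 3/2b = 555.556ms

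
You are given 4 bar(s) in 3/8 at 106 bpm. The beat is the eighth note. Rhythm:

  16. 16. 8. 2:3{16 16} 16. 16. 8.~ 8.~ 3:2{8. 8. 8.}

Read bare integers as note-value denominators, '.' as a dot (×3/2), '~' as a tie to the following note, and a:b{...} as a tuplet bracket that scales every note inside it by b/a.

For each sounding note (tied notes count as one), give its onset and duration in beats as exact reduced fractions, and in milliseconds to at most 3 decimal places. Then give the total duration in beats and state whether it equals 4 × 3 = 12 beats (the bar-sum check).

1) 0.0ms=0b +424.528ms=3/4b
2) 424.528ms=3/4b +424.528ms=3/4b
3) 849.057ms=3/2b +849.057ms=3/2b
4) 1698.113ms=3b +424.528ms=3/4b
5) 2122.642ms=15/4b +424.528ms=3/4b
6) 2547.17ms=9/2b +424.528ms=3/4b
7) 2971.698ms=21/4b +424.528ms=3/4b
8) 3396.226ms=6b +2264.151ms=4b
9) 5660.377ms=10b +566.038ms=1b
10) 6226.415ms=11b +566.038ms=1b
Σ=12b of 12 (106bpm 3/8) — PASS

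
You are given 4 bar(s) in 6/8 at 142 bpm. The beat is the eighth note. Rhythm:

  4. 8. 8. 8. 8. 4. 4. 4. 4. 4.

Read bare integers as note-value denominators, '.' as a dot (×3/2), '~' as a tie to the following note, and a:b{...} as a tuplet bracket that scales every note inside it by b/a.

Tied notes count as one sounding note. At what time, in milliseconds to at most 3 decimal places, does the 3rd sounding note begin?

1. 0.0ms @ 0 + 1267.606ms (3)
2. 1267.606ms @ 3 + 633.803ms (3/2)
3. 1901.408ms @ 9/2 + 633.803ms (3/2)
4. 2535.211ms @ 6 + 633.803ms (3/2)
5. 3169.014ms @ 15/2 + 633.803ms (3/2)
6. 3802.817ms @ 9 + 1267.606ms (3)
7. 5070.423ms @ 12 + 1267.606ms (3)
8. 6338.028ms @ 15 + 1267.606ms (3)
9. 7605.634ms @ 18 + 1267.606ms (3)
10. 8873.239ms @ 21 + 1267.606ms (3)

note 3 onset = 9/2b = 1901.408ms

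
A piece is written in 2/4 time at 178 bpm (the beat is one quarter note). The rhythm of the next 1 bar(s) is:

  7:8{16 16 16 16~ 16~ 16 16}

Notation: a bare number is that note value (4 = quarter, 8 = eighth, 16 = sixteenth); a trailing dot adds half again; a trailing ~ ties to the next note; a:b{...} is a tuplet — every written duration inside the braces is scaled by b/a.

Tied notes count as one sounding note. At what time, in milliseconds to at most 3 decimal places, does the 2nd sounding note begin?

note 2 onset = 2/7b = 96.308ms

1. 0.0ms @ 0 + 96.308ms (2/7)
2. 96.308ms @ 2/7 + 96.308ms (2/7)
3. 192.616ms @ 4/7 + 96.308ms (2/7)
4. 288.925ms @ 6/7 + 288.925ms (6/7)
5. 577.849ms @ 12/7 + 96.308ms (2/7)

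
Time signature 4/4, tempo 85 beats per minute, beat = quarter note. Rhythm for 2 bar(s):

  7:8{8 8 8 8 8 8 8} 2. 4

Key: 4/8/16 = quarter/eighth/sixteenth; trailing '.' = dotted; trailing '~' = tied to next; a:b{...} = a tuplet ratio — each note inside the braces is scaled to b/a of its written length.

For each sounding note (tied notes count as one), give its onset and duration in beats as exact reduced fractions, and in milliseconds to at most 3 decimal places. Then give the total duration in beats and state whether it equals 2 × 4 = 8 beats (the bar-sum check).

1) 0.0ms=0b +403.361ms=4/7b
2) 403.361ms=4/7b +403.361ms=4/7b
3) 806.723ms=8/7b +403.361ms=4/7b
4) 1210.084ms=12/7b +403.361ms=4/7b
5) 1613.445ms=16/7b +403.361ms=4/7b
6) 2016.807ms=20/7b +403.361ms=4/7b
7) 2420.168ms=24/7b +403.361ms=4/7b
8) 2823.529ms=4b +2117.647ms=3b
9) 4941.176ms=7b +705.882ms=1b
Σ=8b of 8 (85bpm 4/4) — PASS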